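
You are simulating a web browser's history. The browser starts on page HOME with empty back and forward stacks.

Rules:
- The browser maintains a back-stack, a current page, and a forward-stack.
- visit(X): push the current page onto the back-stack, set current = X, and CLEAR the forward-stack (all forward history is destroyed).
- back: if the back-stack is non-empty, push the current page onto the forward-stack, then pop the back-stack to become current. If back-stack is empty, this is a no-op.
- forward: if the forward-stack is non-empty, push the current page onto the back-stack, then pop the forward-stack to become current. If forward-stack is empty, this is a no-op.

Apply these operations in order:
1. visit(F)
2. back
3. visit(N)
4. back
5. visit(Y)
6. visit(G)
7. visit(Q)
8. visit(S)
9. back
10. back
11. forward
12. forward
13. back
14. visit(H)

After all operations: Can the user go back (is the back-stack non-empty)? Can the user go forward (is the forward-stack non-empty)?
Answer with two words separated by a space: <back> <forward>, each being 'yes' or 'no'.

Answer: yes no

Derivation:
After 1 (visit(F)): cur=F back=1 fwd=0
After 2 (back): cur=HOME back=0 fwd=1
After 3 (visit(N)): cur=N back=1 fwd=0
After 4 (back): cur=HOME back=0 fwd=1
After 5 (visit(Y)): cur=Y back=1 fwd=0
After 6 (visit(G)): cur=G back=2 fwd=0
After 7 (visit(Q)): cur=Q back=3 fwd=0
After 8 (visit(S)): cur=S back=4 fwd=0
After 9 (back): cur=Q back=3 fwd=1
After 10 (back): cur=G back=2 fwd=2
After 11 (forward): cur=Q back=3 fwd=1
After 12 (forward): cur=S back=4 fwd=0
After 13 (back): cur=Q back=3 fwd=1
After 14 (visit(H)): cur=H back=4 fwd=0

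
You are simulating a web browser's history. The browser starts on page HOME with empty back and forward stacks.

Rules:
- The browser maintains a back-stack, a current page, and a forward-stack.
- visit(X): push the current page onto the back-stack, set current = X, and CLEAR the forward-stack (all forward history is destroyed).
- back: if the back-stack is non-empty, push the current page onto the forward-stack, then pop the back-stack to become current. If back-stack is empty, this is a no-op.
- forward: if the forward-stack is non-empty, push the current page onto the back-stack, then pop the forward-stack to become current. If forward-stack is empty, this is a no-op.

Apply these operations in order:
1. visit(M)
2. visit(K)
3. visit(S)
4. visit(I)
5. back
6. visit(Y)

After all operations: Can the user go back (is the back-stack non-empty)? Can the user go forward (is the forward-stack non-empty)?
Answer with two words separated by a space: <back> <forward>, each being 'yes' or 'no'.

Answer: yes no

Derivation:
After 1 (visit(M)): cur=M back=1 fwd=0
After 2 (visit(K)): cur=K back=2 fwd=0
After 3 (visit(S)): cur=S back=3 fwd=0
After 4 (visit(I)): cur=I back=4 fwd=0
After 5 (back): cur=S back=3 fwd=1
After 6 (visit(Y)): cur=Y back=4 fwd=0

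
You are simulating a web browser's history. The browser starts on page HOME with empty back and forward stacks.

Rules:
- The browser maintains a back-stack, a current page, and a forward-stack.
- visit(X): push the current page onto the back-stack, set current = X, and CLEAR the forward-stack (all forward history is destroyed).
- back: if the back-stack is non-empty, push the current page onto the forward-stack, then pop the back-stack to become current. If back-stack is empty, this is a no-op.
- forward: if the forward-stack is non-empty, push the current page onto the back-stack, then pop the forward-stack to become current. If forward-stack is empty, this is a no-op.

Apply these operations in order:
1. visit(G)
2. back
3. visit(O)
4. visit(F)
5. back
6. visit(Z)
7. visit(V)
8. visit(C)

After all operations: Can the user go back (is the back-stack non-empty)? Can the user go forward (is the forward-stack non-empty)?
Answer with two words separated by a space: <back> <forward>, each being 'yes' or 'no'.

After 1 (visit(G)): cur=G back=1 fwd=0
After 2 (back): cur=HOME back=0 fwd=1
After 3 (visit(O)): cur=O back=1 fwd=0
After 4 (visit(F)): cur=F back=2 fwd=0
After 5 (back): cur=O back=1 fwd=1
After 6 (visit(Z)): cur=Z back=2 fwd=0
After 7 (visit(V)): cur=V back=3 fwd=0
After 8 (visit(C)): cur=C back=4 fwd=0

Answer: yes no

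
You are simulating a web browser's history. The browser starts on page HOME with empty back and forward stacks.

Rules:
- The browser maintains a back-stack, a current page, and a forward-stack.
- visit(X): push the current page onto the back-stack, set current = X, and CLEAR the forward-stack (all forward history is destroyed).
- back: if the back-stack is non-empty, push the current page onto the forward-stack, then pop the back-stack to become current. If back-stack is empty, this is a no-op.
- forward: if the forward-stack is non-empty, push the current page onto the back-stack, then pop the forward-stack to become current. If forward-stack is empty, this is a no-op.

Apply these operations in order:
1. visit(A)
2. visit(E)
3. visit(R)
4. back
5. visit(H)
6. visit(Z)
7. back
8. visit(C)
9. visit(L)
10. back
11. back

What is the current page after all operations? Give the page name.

After 1 (visit(A)): cur=A back=1 fwd=0
After 2 (visit(E)): cur=E back=2 fwd=0
After 3 (visit(R)): cur=R back=3 fwd=0
After 4 (back): cur=E back=2 fwd=1
After 5 (visit(H)): cur=H back=3 fwd=0
After 6 (visit(Z)): cur=Z back=4 fwd=0
After 7 (back): cur=H back=3 fwd=1
After 8 (visit(C)): cur=C back=4 fwd=0
After 9 (visit(L)): cur=L back=5 fwd=0
After 10 (back): cur=C back=4 fwd=1
After 11 (back): cur=H back=3 fwd=2

Answer: H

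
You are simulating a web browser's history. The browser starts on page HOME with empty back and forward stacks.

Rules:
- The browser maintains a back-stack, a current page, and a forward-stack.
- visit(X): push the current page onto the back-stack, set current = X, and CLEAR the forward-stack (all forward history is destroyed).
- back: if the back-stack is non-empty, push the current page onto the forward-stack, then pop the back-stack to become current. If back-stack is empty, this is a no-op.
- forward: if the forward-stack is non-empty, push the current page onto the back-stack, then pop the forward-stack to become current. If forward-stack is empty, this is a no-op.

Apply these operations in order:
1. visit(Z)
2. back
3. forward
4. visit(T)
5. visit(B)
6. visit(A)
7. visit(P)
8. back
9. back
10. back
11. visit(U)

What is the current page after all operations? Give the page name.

Answer: U

Derivation:
After 1 (visit(Z)): cur=Z back=1 fwd=0
After 2 (back): cur=HOME back=0 fwd=1
After 3 (forward): cur=Z back=1 fwd=0
After 4 (visit(T)): cur=T back=2 fwd=0
After 5 (visit(B)): cur=B back=3 fwd=0
After 6 (visit(A)): cur=A back=4 fwd=0
After 7 (visit(P)): cur=P back=5 fwd=0
After 8 (back): cur=A back=4 fwd=1
After 9 (back): cur=B back=3 fwd=2
After 10 (back): cur=T back=2 fwd=3
After 11 (visit(U)): cur=U back=3 fwd=0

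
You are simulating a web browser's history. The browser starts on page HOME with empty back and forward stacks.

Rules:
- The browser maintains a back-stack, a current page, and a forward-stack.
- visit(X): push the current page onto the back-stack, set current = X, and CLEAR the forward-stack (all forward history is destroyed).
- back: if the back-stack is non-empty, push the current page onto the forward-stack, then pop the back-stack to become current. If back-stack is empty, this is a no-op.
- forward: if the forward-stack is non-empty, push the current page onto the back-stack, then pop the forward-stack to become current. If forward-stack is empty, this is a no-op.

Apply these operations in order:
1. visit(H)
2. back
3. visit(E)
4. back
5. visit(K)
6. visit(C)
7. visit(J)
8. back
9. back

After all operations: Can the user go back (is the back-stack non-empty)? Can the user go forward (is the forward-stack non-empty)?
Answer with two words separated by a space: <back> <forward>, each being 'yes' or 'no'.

Answer: yes yes

Derivation:
After 1 (visit(H)): cur=H back=1 fwd=0
After 2 (back): cur=HOME back=0 fwd=1
After 3 (visit(E)): cur=E back=1 fwd=0
After 4 (back): cur=HOME back=0 fwd=1
After 5 (visit(K)): cur=K back=1 fwd=0
After 6 (visit(C)): cur=C back=2 fwd=0
After 7 (visit(J)): cur=J back=3 fwd=0
After 8 (back): cur=C back=2 fwd=1
After 9 (back): cur=K back=1 fwd=2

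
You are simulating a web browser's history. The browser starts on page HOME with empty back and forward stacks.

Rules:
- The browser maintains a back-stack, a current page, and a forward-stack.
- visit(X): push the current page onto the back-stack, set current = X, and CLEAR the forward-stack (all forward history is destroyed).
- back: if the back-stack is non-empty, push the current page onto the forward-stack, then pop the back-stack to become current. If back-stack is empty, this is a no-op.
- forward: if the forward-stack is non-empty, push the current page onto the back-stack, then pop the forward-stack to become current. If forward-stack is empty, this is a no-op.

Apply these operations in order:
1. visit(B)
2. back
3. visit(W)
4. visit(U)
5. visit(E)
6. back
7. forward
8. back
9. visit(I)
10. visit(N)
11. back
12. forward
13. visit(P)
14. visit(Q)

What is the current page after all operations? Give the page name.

Answer: Q

Derivation:
After 1 (visit(B)): cur=B back=1 fwd=0
After 2 (back): cur=HOME back=0 fwd=1
After 3 (visit(W)): cur=W back=1 fwd=0
After 4 (visit(U)): cur=U back=2 fwd=0
After 5 (visit(E)): cur=E back=3 fwd=0
After 6 (back): cur=U back=2 fwd=1
After 7 (forward): cur=E back=3 fwd=0
After 8 (back): cur=U back=2 fwd=1
After 9 (visit(I)): cur=I back=3 fwd=0
After 10 (visit(N)): cur=N back=4 fwd=0
After 11 (back): cur=I back=3 fwd=1
After 12 (forward): cur=N back=4 fwd=0
After 13 (visit(P)): cur=P back=5 fwd=0
After 14 (visit(Q)): cur=Q back=6 fwd=0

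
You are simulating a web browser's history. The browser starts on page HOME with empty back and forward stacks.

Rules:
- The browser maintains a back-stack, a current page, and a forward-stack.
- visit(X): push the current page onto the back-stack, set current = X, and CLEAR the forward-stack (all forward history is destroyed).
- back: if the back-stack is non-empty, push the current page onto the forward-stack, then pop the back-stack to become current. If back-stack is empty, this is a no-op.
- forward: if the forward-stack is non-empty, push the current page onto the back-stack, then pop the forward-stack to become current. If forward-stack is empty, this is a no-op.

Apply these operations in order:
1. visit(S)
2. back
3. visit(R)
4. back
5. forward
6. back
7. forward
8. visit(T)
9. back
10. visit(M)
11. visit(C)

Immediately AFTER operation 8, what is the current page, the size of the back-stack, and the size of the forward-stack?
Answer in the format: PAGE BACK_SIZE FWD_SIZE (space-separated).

After 1 (visit(S)): cur=S back=1 fwd=0
After 2 (back): cur=HOME back=0 fwd=1
After 3 (visit(R)): cur=R back=1 fwd=0
After 4 (back): cur=HOME back=0 fwd=1
After 5 (forward): cur=R back=1 fwd=0
After 6 (back): cur=HOME back=0 fwd=1
After 7 (forward): cur=R back=1 fwd=0
After 8 (visit(T)): cur=T back=2 fwd=0

T 2 0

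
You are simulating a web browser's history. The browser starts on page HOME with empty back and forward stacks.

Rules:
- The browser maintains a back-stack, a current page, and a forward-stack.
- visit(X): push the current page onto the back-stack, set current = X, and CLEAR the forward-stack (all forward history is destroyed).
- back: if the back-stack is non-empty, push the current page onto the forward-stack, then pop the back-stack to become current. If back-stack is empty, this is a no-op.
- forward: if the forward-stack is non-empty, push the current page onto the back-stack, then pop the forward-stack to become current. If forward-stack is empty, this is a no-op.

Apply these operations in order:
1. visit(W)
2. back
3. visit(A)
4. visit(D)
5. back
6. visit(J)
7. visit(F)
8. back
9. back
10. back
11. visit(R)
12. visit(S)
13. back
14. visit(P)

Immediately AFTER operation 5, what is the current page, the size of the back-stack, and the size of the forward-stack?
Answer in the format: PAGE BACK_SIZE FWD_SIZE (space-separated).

After 1 (visit(W)): cur=W back=1 fwd=0
After 2 (back): cur=HOME back=0 fwd=1
After 3 (visit(A)): cur=A back=1 fwd=0
After 4 (visit(D)): cur=D back=2 fwd=0
After 5 (back): cur=A back=1 fwd=1

A 1 1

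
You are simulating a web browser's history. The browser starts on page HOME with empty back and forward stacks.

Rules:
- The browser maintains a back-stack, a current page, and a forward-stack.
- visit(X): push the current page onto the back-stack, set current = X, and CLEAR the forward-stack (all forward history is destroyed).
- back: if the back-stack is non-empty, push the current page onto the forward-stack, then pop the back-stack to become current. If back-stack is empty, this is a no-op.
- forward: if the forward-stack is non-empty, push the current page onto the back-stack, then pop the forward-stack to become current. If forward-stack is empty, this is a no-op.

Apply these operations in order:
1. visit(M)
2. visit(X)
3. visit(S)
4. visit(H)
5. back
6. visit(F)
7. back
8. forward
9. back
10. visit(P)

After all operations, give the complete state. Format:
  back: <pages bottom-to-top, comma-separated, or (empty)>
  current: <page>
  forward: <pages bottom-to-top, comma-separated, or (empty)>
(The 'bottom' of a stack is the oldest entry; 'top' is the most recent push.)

After 1 (visit(M)): cur=M back=1 fwd=0
After 2 (visit(X)): cur=X back=2 fwd=0
After 3 (visit(S)): cur=S back=3 fwd=0
After 4 (visit(H)): cur=H back=4 fwd=0
After 5 (back): cur=S back=3 fwd=1
After 6 (visit(F)): cur=F back=4 fwd=0
After 7 (back): cur=S back=3 fwd=1
After 8 (forward): cur=F back=4 fwd=0
After 9 (back): cur=S back=3 fwd=1
After 10 (visit(P)): cur=P back=4 fwd=0

Answer: back: HOME,M,X,S
current: P
forward: (empty)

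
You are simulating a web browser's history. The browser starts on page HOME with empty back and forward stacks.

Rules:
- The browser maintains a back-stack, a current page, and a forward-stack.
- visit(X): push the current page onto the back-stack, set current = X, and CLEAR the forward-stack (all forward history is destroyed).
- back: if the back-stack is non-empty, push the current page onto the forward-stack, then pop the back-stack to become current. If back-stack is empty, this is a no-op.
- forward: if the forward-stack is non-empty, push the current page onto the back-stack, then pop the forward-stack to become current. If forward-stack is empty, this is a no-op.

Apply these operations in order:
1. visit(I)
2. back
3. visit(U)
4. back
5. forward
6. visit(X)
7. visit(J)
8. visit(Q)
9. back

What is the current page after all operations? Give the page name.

Answer: J

Derivation:
After 1 (visit(I)): cur=I back=1 fwd=0
After 2 (back): cur=HOME back=0 fwd=1
After 3 (visit(U)): cur=U back=1 fwd=0
After 4 (back): cur=HOME back=0 fwd=1
After 5 (forward): cur=U back=1 fwd=0
After 6 (visit(X)): cur=X back=2 fwd=0
After 7 (visit(J)): cur=J back=3 fwd=0
After 8 (visit(Q)): cur=Q back=4 fwd=0
After 9 (back): cur=J back=3 fwd=1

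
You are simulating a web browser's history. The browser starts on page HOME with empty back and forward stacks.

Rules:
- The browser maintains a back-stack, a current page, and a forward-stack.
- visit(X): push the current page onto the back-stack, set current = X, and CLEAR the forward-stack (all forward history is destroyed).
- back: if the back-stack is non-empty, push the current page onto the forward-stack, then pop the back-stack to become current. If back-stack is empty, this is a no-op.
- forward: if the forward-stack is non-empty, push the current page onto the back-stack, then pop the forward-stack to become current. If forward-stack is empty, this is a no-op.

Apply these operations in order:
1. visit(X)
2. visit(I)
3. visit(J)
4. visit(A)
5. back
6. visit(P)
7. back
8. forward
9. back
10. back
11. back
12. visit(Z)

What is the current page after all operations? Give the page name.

Answer: Z

Derivation:
After 1 (visit(X)): cur=X back=1 fwd=0
After 2 (visit(I)): cur=I back=2 fwd=0
After 3 (visit(J)): cur=J back=3 fwd=0
After 4 (visit(A)): cur=A back=4 fwd=0
After 5 (back): cur=J back=3 fwd=1
After 6 (visit(P)): cur=P back=4 fwd=0
After 7 (back): cur=J back=3 fwd=1
After 8 (forward): cur=P back=4 fwd=0
After 9 (back): cur=J back=3 fwd=1
After 10 (back): cur=I back=2 fwd=2
After 11 (back): cur=X back=1 fwd=3
After 12 (visit(Z)): cur=Z back=2 fwd=0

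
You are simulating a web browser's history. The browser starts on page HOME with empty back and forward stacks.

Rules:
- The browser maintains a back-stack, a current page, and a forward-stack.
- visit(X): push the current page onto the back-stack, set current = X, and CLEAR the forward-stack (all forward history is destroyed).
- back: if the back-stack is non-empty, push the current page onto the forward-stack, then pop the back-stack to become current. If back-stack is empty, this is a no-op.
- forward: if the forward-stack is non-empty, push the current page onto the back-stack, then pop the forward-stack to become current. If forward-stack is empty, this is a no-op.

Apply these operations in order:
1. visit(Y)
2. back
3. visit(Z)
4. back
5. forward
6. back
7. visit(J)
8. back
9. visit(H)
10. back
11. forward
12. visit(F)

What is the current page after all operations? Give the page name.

Answer: F

Derivation:
After 1 (visit(Y)): cur=Y back=1 fwd=0
After 2 (back): cur=HOME back=0 fwd=1
After 3 (visit(Z)): cur=Z back=1 fwd=0
After 4 (back): cur=HOME back=0 fwd=1
After 5 (forward): cur=Z back=1 fwd=0
After 6 (back): cur=HOME back=0 fwd=1
After 7 (visit(J)): cur=J back=1 fwd=0
After 8 (back): cur=HOME back=0 fwd=1
After 9 (visit(H)): cur=H back=1 fwd=0
After 10 (back): cur=HOME back=0 fwd=1
After 11 (forward): cur=H back=1 fwd=0
After 12 (visit(F)): cur=F back=2 fwd=0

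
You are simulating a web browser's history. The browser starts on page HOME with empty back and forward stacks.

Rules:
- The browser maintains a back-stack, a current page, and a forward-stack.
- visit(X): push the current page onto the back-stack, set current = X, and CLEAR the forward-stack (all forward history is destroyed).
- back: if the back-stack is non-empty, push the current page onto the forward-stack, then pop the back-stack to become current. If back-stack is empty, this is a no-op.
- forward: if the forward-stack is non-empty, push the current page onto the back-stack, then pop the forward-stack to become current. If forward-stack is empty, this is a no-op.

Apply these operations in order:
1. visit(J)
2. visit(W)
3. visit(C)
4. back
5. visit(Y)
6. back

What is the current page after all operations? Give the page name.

After 1 (visit(J)): cur=J back=1 fwd=0
After 2 (visit(W)): cur=W back=2 fwd=0
After 3 (visit(C)): cur=C back=3 fwd=0
After 4 (back): cur=W back=2 fwd=1
After 5 (visit(Y)): cur=Y back=3 fwd=0
After 6 (back): cur=W back=2 fwd=1

Answer: W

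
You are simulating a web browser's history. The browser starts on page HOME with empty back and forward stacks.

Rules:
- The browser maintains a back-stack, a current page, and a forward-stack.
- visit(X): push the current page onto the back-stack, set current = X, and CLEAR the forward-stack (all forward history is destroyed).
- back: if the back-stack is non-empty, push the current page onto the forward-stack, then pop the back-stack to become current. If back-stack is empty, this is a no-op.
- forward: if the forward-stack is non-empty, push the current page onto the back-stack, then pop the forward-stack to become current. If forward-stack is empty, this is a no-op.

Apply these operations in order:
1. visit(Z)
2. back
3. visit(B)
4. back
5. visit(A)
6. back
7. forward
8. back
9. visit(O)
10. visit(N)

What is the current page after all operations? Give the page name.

Answer: N

Derivation:
After 1 (visit(Z)): cur=Z back=1 fwd=0
After 2 (back): cur=HOME back=0 fwd=1
After 3 (visit(B)): cur=B back=1 fwd=0
After 4 (back): cur=HOME back=0 fwd=1
After 5 (visit(A)): cur=A back=1 fwd=0
After 6 (back): cur=HOME back=0 fwd=1
After 7 (forward): cur=A back=1 fwd=0
After 8 (back): cur=HOME back=0 fwd=1
After 9 (visit(O)): cur=O back=1 fwd=0
After 10 (visit(N)): cur=N back=2 fwd=0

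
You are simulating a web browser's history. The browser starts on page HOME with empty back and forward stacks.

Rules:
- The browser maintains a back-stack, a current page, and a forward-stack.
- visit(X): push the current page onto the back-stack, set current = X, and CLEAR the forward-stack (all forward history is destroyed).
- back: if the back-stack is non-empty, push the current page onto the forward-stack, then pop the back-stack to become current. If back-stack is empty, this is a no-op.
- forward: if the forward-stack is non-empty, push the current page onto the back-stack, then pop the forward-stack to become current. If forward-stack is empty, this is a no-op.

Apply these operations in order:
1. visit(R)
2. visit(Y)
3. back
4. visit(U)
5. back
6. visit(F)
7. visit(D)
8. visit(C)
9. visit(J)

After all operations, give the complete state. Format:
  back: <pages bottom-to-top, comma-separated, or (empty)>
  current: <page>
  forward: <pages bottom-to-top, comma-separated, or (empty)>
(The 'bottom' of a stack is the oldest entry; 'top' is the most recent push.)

After 1 (visit(R)): cur=R back=1 fwd=0
After 2 (visit(Y)): cur=Y back=2 fwd=0
After 3 (back): cur=R back=1 fwd=1
After 4 (visit(U)): cur=U back=2 fwd=0
After 5 (back): cur=R back=1 fwd=1
After 6 (visit(F)): cur=F back=2 fwd=0
After 7 (visit(D)): cur=D back=3 fwd=0
After 8 (visit(C)): cur=C back=4 fwd=0
After 9 (visit(J)): cur=J back=5 fwd=0

Answer: back: HOME,R,F,D,C
current: J
forward: (empty)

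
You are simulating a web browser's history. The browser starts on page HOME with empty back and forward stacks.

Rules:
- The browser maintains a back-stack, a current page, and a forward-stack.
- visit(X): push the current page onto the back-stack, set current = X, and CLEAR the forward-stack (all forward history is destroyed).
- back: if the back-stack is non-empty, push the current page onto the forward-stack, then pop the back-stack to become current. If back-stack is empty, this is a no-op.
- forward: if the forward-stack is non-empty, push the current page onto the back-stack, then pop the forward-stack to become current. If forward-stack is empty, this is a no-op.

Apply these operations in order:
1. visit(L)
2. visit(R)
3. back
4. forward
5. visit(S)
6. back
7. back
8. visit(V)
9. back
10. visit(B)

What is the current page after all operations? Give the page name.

Answer: B

Derivation:
After 1 (visit(L)): cur=L back=1 fwd=0
After 2 (visit(R)): cur=R back=2 fwd=0
After 3 (back): cur=L back=1 fwd=1
After 4 (forward): cur=R back=2 fwd=0
After 5 (visit(S)): cur=S back=3 fwd=0
After 6 (back): cur=R back=2 fwd=1
After 7 (back): cur=L back=1 fwd=2
After 8 (visit(V)): cur=V back=2 fwd=0
After 9 (back): cur=L back=1 fwd=1
After 10 (visit(B)): cur=B back=2 fwd=0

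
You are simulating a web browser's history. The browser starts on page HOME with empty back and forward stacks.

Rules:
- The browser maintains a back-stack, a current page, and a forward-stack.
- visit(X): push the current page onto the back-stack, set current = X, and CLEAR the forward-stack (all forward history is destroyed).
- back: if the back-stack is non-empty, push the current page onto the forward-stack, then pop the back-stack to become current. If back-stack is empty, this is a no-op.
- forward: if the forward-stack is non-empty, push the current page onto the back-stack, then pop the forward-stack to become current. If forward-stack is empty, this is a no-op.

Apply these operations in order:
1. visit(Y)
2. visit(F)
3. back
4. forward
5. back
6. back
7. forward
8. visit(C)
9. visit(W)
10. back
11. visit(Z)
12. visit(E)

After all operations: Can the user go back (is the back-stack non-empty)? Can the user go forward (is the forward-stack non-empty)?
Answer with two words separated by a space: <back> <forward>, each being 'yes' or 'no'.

After 1 (visit(Y)): cur=Y back=1 fwd=0
After 2 (visit(F)): cur=F back=2 fwd=0
After 3 (back): cur=Y back=1 fwd=1
After 4 (forward): cur=F back=2 fwd=0
After 5 (back): cur=Y back=1 fwd=1
After 6 (back): cur=HOME back=0 fwd=2
After 7 (forward): cur=Y back=1 fwd=1
After 8 (visit(C)): cur=C back=2 fwd=0
After 9 (visit(W)): cur=W back=3 fwd=0
After 10 (back): cur=C back=2 fwd=1
After 11 (visit(Z)): cur=Z back=3 fwd=0
After 12 (visit(E)): cur=E back=4 fwd=0

Answer: yes no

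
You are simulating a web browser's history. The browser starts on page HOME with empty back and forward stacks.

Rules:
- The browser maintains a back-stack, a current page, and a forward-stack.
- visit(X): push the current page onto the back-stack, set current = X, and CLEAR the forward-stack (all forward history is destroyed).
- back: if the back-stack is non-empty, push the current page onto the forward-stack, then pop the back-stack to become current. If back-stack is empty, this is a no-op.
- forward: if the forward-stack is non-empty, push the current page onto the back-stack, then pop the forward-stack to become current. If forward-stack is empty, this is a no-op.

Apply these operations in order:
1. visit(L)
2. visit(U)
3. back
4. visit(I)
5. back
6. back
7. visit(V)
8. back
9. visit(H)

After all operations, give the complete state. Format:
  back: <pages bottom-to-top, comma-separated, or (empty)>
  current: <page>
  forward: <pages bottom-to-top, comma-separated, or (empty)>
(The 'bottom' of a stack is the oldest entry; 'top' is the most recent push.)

After 1 (visit(L)): cur=L back=1 fwd=0
After 2 (visit(U)): cur=U back=2 fwd=0
After 3 (back): cur=L back=1 fwd=1
After 4 (visit(I)): cur=I back=2 fwd=0
After 5 (back): cur=L back=1 fwd=1
After 6 (back): cur=HOME back=0 fwd=2
After 7 (visit(V)): cur=V back=1 fwd=0
After 8 (back): cur=HOME back=0 fwd=1
After 9 (visit(H)): cur=H back=1 fwd=0

Answer: back: HOME
current: H
forward: (empty)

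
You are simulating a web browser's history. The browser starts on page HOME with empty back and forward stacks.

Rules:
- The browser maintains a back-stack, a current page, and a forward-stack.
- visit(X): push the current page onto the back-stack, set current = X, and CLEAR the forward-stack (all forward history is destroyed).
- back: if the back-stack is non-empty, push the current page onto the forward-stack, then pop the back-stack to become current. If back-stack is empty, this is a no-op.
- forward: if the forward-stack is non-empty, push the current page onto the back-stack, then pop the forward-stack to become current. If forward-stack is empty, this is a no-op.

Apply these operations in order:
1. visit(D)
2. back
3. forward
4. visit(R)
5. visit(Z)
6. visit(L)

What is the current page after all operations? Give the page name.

After 1 (visit(D)): cur=D back=1 fwd=0
After 2 (back): cur=HOME back=0 fwd=1
After 3 (forward): cur=D back=1 fwd=0
After 4 (visit(R)): cur=R back=2 fwd=0
After 5 (visit(Z)): cur=Z back=3 fwd=0
After 6 (visit(L)): cur=L back=4 fwd=0

Answer: L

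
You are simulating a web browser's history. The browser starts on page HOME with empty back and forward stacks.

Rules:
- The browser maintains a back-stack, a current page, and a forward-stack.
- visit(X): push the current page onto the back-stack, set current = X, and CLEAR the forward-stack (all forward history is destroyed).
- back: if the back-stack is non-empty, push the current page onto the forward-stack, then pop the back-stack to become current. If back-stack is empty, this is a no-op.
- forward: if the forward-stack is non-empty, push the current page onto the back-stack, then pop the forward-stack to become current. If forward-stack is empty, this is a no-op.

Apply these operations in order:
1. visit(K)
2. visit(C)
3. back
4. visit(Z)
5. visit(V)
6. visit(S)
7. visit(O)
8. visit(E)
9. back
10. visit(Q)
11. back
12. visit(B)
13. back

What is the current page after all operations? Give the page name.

Answer: O

Derivation:
After 1 (visit(K)): cur=K back=1 fwd=0
After 2 (visit(C)): cur=C back=2 fwd=0
After 3 (back): cur=K back=1 fwd=1
After 4 (visit(Z)): cur=Z back=2 fwd=0
After 5 (visit(V)): cur=V back=3 fwd=0
After 6 (visit(S)): cur=S back=4 fwd=0
After 7 (visit(O)): cur=O back=5 fwd=0
After 8 (visit(E)): cur=E back=6 fwd=0
After 9 (back): cur=O back=5 fwd=1
After 10 (visit(Q)): cur=Q back=6 fwd=0
After 11 (back): cur=O back=5 fwd=1
After 12 (visit(B)): cur=B back=6 fwd=0
After 13 (back): cur=O back=5 fwd=1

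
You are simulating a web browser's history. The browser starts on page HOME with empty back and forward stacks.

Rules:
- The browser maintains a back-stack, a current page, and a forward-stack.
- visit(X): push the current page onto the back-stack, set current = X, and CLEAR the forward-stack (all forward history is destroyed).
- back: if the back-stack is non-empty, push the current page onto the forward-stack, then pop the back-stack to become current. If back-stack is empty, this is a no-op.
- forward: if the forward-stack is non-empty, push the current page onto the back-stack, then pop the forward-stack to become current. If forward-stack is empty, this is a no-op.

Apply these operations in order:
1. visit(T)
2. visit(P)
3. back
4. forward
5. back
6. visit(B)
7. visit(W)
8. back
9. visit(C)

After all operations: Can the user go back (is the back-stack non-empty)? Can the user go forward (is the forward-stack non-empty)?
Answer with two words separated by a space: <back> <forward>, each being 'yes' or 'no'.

Answer: yes no

Derivation:
After 1 (visit(T)): cur=T back=1 fwd=0
After 2 (visit(P)): cur=P back=2 fwd=0
After 3 (back): cur=T back=1 fwd=1
After 4 (forward): cur=P back=2 fwd=0
After 5 (back): cur=T back=1 fwd=1
After 6 (visit(B)): cur=B back=2 fwd=0
After 7 (visit(W)): cur=W back=3 fwd=0
After 8 (back): cur=B back=2 fwd=1
After 9 (visit(C)): cur=C back=3 fwd=0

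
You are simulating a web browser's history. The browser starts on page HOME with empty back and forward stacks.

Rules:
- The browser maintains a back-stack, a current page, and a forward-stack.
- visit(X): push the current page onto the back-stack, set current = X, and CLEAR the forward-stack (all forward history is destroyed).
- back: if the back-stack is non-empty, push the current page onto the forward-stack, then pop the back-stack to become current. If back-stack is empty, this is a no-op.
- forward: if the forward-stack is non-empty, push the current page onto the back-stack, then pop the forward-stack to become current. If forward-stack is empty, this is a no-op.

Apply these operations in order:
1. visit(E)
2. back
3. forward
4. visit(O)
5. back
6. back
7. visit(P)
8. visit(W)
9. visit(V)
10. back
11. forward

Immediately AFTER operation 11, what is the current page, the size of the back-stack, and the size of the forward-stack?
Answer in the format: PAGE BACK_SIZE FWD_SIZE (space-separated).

After 1 (visit(E)): cur=E back=1 fwd=0
After 2 (back): cur=HOME back=0 fwd=1
After 3 (forward): cur=E back=1 fwd=0
After 4 (visit(O)): cur=O back=2 fwd=0
After 5 (back): cur=E back=1 fwd=1
After 6 (back): cur=HOME back=0 fwd=2
After 7 (visit(P)): cur=P back=1 fwd=0
After 8 (visit(W)): cur=W back=2 fwd=0
After 9 (visit(V)): cur=V back=3 fwd=0
After 10 (back): cur=W back=2 fwd=1
After 11 (forward): cur=V back=3 fwd=0

V 3 0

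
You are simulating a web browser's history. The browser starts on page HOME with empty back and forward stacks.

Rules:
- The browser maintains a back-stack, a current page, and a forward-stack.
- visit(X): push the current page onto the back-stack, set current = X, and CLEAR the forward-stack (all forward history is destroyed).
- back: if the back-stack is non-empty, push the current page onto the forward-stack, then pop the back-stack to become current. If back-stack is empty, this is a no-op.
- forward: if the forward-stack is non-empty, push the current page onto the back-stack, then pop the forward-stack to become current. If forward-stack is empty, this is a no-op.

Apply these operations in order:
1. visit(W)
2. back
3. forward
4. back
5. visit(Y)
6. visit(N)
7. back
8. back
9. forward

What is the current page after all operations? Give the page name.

After 1 (visit(W)): cur=W back=1 fwd=0
After 2 (back): cur=HOME back=0 fwd=1
After 3 (forward): cur=W back=1 fwd=0
After 4 (back): cur=HOME back=0 fwd=1
After 5 (visit(Y)): cur=Y back=1 fwd=0
After 6 (visit(N)): cur=N back=2 fwd=0
After 7 (back): cur=Y back=1 fwd=1
After 8 (back): cur=HOME back=0 fwd=2
After 9 (forward): cur=Y back=1 fwd=1

Answer: Y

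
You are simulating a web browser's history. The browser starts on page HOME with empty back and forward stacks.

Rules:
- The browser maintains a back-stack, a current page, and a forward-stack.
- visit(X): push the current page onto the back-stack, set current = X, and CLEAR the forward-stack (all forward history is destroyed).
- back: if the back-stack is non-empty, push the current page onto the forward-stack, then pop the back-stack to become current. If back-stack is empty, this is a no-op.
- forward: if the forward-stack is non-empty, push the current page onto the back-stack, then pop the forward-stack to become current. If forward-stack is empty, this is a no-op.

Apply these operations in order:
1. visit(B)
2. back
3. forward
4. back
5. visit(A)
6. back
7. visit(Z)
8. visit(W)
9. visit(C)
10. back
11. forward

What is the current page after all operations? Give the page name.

After 1 (visit(B)): cur=B back=1 fwd=0
After 2 (back): cur=HOME back=0 fwd=1
After 3 (forward): cur=B back=1 fwd=0
After 4 (back): cur=HOME back=0 fwd=1
After 5 (visit(A)): cur=A back=1 fwd=0
After 6 (back): cur=HOME back=0 fwd=1
After 7 (visit(Z)): cur=Z back=1 fwd=0
After 8 (visit(W)): cur=W back=2 fwd=0
After 9 (visit(C)): cur=C back=3 fwd=0
After 10 (back): cur=W back=2 fwd=1
After 11 (forward): cur=C back=3 fwd=0

Answer: C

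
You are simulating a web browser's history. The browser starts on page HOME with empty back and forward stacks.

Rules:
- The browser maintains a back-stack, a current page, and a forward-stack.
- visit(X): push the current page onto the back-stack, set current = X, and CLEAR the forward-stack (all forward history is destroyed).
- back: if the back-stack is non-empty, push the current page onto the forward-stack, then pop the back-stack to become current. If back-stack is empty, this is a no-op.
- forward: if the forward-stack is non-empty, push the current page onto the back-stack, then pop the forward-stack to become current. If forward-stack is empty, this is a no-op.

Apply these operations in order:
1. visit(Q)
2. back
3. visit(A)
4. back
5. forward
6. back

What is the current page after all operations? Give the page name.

After 1 (visit(Q)): cur=Q back=1 fwd=0
After 2 (back): cur=HOME back=0 fwd=1
After 3 (visit(A)): cur=A back=1 fwd=0
After 4 (back): cur=HOME back=0 fwd=1
After 5 (forward): cur=A back=1 fwd=0
After 6 (back): cur=HOME back=0 fwd=1

Answer: HOME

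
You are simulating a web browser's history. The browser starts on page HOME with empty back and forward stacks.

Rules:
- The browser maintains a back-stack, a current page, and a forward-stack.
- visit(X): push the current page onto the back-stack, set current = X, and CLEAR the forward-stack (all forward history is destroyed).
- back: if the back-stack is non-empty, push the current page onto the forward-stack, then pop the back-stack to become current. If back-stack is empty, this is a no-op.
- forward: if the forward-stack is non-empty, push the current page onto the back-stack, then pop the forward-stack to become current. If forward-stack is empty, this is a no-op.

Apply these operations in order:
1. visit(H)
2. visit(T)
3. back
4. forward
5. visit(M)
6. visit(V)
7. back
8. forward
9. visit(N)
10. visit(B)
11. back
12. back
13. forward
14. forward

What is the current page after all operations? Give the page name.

Answer: B

Derivation:
After 1 (visit(H)): cur=H back=1 fwd=0
After 2 (visit(T)): cur=T back=2 fwd=0
After 3 (back): cur=H back=1 fwd=1
After 4 (forward): cur=T back=2 fwd=0
After 5 (visit(M)): cur=M back=3 fwd=0
After 6 (visit(V)): cur=V back=4 fwd=0
After 7 (back): cur=M back=3 fwd=1
After 8 (forward): cur=V back=4 fwd=0
After 9 (visit(N)): cur=N back=5 fwd=0
After 10 (visit(B)): cur=B back=6 fwd=0
After 11 (back): cur=N back=5 fwd=1
After 12 (back): cur=V back=4 fwd=2
After 13 (forward): cur=N back=5 fwd=1
After 14 (forward): cur=B back=6 fwd=0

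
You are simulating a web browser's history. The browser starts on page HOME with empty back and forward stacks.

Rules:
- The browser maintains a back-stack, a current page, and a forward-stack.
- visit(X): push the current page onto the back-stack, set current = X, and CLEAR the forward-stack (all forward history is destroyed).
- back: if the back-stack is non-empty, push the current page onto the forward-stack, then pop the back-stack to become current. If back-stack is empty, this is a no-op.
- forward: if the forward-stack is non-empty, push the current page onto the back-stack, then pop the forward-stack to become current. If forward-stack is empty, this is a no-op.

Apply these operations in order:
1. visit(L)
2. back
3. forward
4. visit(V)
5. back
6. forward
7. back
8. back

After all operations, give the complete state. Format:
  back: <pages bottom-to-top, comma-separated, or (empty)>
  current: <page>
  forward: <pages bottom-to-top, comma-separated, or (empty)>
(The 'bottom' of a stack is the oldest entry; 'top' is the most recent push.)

After 1 (visit(L)): cur=L back=1 fwd=0
After 2 (back): cur=HOME back=0 fwd=1
After 3 (forward): cur=L back=1 fwd=0
After 4 (visit(V)): cur=V back=2 fwd=0
After 5 (back): cur=L back=1 fwd=1
After 6 (forward): cur=V back=2 fwd=0
After 7 (back): cur=L back=1 fwd=1
After 8 (back): cur=HOME back=0 fwd=2

Answer: back: (empty)
current: HOME
forward: V,L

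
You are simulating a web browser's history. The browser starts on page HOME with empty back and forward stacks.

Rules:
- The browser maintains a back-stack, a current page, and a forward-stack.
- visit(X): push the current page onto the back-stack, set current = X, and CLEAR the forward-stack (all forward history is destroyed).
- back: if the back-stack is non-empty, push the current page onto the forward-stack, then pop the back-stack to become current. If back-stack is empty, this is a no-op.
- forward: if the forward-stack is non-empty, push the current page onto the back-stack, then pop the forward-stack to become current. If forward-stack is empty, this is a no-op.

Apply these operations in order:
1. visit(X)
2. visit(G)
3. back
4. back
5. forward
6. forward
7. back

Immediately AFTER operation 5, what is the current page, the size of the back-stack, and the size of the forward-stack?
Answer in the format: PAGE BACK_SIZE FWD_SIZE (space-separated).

After 1 (visit(X)): cur=X back=1 fwd=0
After 2 (visit(G)): cur=G back=2 fwd=0
After 3 (back): cur=X back=1 fwd=1
After 4 (back): cur=HOME back=0 fwd=2
After 5 (forward): cur=X back=1 fwd=1

X 1 1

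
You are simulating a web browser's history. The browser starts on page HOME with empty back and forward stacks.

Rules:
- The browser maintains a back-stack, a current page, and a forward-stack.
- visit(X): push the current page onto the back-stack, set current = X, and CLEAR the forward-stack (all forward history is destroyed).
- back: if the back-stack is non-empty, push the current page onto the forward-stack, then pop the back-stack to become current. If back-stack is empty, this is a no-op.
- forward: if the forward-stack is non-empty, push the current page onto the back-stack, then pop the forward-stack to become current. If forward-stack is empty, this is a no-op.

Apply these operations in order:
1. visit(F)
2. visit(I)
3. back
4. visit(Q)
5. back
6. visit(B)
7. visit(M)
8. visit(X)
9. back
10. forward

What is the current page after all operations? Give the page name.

After 1 (visit(F)): cur=F back=1 fwd=0
After 2 (visit(I)): cur=I back=2 fwd=0
After 3 (back): cur=F back=1 fwd=1
After 4 (visit(Q)): cur=Q back=2 fwd=0
After 5 (back): cur=F back=1 fwd=1
After 6 (visit(B)): cur=B back=2 fwd=0
After 7 (visit(M)): cur=M back=3 fwd=0
After 8 (visit(X)): cur=X back=4 fwd=0
After 9 (back): cur=M back=3 fwd=1
After 10 (forward): cur=X back=4 fwd=0

Answer: X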